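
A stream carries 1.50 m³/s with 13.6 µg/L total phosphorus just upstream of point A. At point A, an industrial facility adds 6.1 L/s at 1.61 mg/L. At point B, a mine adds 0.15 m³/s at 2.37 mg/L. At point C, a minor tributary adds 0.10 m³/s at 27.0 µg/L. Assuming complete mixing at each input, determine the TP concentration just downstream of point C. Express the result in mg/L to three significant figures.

13.6 µg/L = 0.0136 mg/L.
6.1 L/s = 0.0061 m³/s.
After input A: C = (1.5·0.0136 + 0.0061·1.61) / 1.506 = 0.02007 mg/L.
After input B: C = (1.506·0.02007 + 0.15·2.37) / 1.656 = 0.2329 mg/L.
27.0 µg/L = 0.027 mg/L.
After input C: C = (1.656·0.2329 + 0.1·0.027) / 1.756 = 0.2212 mg/L.

0.221 mg/L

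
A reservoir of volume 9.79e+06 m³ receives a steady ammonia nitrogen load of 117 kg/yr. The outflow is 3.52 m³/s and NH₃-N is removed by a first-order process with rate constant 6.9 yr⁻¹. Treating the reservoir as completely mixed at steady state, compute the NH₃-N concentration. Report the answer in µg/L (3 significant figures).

Outflow Q = 3.52 m³/s × 3.156e+07 s/yr = 1.111e+08 m³/yr.
Steady-state CSTR mass balance: W = Q·C + k·V·C, so C = W/(Q + kV).
Q + kV = 1.111e+08 + 6.9·9.79e+06 = 1.786e+08 m³/yr.
C = 117/1.786e+08 = 6.55e-07 kg/m³ = 0.000655 mg/L = 0.655 µg/L.

0.655 µg/L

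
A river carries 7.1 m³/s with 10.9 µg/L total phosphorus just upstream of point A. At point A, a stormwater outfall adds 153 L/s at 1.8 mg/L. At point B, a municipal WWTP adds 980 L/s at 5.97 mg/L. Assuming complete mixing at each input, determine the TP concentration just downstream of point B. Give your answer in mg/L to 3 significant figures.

0.753 mg/L

10.9 µg/L = 0.0109 mg/L.
153 L/s = 0.153 m³/s.
After input A: C = (7.1·0.0109 + 0.153·1.8) / 7.253 = 0.04864 mg/L.
980 L/s = 0.98 m³/s.
After input B: C = (7.253·0.04864 + 0.98·5.97) / 8.233 = 0.7535 mg/L.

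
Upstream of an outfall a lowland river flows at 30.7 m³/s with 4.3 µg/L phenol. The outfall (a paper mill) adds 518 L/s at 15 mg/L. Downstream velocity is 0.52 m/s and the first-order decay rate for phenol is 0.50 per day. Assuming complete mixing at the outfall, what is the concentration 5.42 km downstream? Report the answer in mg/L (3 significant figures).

0.238 mg/L

518 L/s = 0.518 m³/s.
4.3 µg/L = 0.0043 mg/L.
After complete mixing, C₀ = (0.518·15 + 30.7·0.0043) / 31.22 = 0.2531 mg/L.
Travel time t = 5420 m / 0.52 m/s = 1.042e+04 s = 0.1206 d.
C = 0.2531·exp(−0.50·0.1206) = 0.2531·0.9415 = 0.2383 mg/L.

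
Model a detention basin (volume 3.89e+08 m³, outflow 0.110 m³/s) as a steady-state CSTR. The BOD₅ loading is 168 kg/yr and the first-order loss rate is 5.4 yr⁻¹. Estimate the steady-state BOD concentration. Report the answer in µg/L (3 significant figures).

Outflow Q = 0.110 m³/s × 3.156e+07 s/yr = 3.471e+06 m³/yr.
Steady-state CSTR mass balance: W = Q·C + k·V·C, so C = W/(Q + kV).
Q + kV = 3.471e+06 + 5.4·3.89e+08 = 2.104e+09 m³/yr.
C = 168/2.104e+09 = 7.985e-08 kg/m³ = 7.985e-05 mg/L = 0.07985 µg/L.

0.0798 µg/L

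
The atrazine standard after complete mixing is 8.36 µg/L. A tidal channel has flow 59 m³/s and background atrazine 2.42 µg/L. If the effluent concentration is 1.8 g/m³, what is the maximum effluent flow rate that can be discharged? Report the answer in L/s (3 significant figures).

196 L/s

2.42 µg/L = 0.00242 mg/L.
8.36 µg/L = 0.00836 mg/L.
Mass balance at complete mixing: C_std·(Q_w + Q_r) = Q_w·C_e + Q_r·C_b.
Rearranging, Q_w = Q_r·(C_std − C_b)/(C_e − C_std) = 59·(0.00836 − 0.00242) / (1.8 − 0.00836) = 0.1956 m³/s.
= 195.6 L/s.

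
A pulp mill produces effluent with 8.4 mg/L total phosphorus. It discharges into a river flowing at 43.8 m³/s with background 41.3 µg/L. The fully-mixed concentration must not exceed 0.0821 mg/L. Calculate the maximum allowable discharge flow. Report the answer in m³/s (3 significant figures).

0.215 m³/s

41.3 µg/L = 0.0413 mg/L.
Mass balance at complete mixing: C_std·(Q_w + Q_r) = Q_w·C_e + Q_r·C_b.
Rearranging, Q_w = Q_r·(C_std − C_b)/(C_e − C_std) = 43.8·(0.0821 − 0.0413) / (8.4 − 0.0821) = 0.2148 m³/s.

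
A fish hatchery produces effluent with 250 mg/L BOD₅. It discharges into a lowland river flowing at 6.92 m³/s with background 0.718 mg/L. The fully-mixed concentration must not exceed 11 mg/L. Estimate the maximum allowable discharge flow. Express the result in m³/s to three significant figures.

Mass balance at complete mixing: C_std·(Q_w + Q_r) = Q_w·C_e + Q_r·C_b.
Rearranging, Q_w = Q_r·(C_std − C_b)/(C_e − C_std) = 6.92·(11 − 0.718) / (250 − 11) = 0.2977 m³/s.

0.298 m³/s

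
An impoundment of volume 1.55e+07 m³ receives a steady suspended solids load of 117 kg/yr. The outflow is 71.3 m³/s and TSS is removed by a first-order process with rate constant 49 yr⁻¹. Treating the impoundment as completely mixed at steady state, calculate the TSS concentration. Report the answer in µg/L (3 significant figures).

0.0389 µg/L

Outflow Q = 71.3 m³/s × 3.156e+07 s/yr = 2.25e+09 m³/yr.
Steady-state CSTR mass balance: W = Q·C + k·V·C, so C = W/(Q + kV).
Q + kV = 2.25e+09 + 49·1.55e+07 = 3.01e+09 m³/yr.
C = 117/3.01e+09 = 3.888e-08 kg/m³ = 3.888e-05 mg/L = 0.03888 µg/L.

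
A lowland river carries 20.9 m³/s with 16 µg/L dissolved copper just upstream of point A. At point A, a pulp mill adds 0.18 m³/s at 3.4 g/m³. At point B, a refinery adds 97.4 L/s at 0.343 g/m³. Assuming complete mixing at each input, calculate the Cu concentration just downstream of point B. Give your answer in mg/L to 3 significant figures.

16 µg/L = 0.016 mg/L.
After input A: C = (20.9·0.016 + 0.18·3.4) / 21.08 = 0.0449 mg/L.
97.4 L/s = 0.0974 m³/s.
After input B: C = (21.08·0.0449 + 0.0974·0.343) / 21.18 = 0.04627 mg/L.

0.0463 mg/L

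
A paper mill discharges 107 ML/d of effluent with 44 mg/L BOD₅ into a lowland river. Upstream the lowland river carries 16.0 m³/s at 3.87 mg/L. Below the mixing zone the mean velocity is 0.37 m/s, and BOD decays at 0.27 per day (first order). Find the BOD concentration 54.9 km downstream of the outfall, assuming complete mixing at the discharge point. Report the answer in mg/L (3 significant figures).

4.25 mg/L

107 ML/d = 1.238 m³/s.
After complete mixing, C₀ = (1.238·44 + 16·3.87) / 17.24 = 6.753 mg/L.
Travel time t = 5.49e+04 m / 0.37 m/s = 1.484e+05 s = 1.717 d.
C = 6.753·exp(−0.27·1.717) = 6.753·0.629 = 4.247 mg/L.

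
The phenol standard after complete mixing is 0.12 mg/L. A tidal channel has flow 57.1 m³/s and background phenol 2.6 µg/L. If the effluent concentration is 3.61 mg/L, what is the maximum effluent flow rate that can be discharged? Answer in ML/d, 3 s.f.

166 ML/d

2.6 µg/L = 0.0026 mg/L.
Mass balance at complete mixing: C_std·(Q_w + Q_r) = Q_w·C_e + Q_r·C_b.
Rearranging, Q_w = Q_r·(C_std − C_b)/(C_e − C_std) = 57.1·(0.12 − 0.0026) / (3.61 − 0.12) = 1.921 m³/s.
= 166 ML/d.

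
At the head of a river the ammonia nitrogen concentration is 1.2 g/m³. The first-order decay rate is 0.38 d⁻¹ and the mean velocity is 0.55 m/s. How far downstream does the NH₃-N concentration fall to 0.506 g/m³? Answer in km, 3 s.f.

From C = C₀·e^(−kt), t = ln(C₀/C)/k = ln(1.2/0.506)/0.38 = 0.8635/0.38 = 2.272 d.
Distance = v·t = 0.55 m/s × 1.963e+05 s = 1.08e+05 m = 108 km.

108 km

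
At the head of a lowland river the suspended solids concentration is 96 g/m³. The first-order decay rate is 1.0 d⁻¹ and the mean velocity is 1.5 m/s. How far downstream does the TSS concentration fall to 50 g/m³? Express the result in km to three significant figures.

84.5 km

From C = C₀·e^(−kt), t = ln(C₀/C)/k = ln(96/50)/1.0 = 0.6523/1.0 = 0.6523 d.
Distance = v·t = 1.5 m/s × 5.636e+04 s = 8.454e+04 m = 84.54 km.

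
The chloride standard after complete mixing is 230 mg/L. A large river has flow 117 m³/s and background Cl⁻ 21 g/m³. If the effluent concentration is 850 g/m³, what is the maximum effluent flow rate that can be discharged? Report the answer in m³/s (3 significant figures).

Mass balance at complete mixing: C_std·(Q_w + Q_r) = Q_w·C_e + Q_r·C_b.
Rearranging, Q_w = Q_r·(C_std − C_b)/(C_e − C_std) = 117·(230 − 21) / (850 − 230) = 39.44 m³/s.

39.4 m³/s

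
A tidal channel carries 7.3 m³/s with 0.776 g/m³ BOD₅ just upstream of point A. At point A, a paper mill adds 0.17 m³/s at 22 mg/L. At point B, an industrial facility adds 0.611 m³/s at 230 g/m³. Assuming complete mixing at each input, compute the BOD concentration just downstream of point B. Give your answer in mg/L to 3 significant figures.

After input A: C = (7.3·0.776 + 0.17·22) / 7.47 = 1.259 mg/L.
After input B: C = (7.47·1.259 + 0.611·230) / 8.081 = 18.55 mg/L.

18.6 mg/L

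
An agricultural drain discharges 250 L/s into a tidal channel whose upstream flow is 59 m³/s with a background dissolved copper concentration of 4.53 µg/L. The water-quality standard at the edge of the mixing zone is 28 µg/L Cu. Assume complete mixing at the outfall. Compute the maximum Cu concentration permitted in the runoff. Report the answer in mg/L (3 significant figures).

250 L/s = 0.25 m³/s.
4.53 µg/L = 0.00453 mg/L.
28 µg/L = 0.028 mg/L.
Mass balance: 0.028·59.25 = 0.25·Cₑ + 59·0.00453.
Cₑ = (1.659 − 0.2673) / 0.25 = 5.567 mg/L.

5.57 mg/L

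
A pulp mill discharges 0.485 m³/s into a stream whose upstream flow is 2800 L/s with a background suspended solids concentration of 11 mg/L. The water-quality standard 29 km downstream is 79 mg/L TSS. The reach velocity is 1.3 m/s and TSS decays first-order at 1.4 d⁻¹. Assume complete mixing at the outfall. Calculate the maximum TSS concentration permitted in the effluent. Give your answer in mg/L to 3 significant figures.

705 mg/L

2800 L/s = 2.8 m³/s.
Travel time to the compliance point: t = 2.9e+04/1.3 = 2.231e+04 s = 0.2582 d; decay factor exp(−1.4·0.2582) = 0.6967.
So the concentration just after mixing may be at most 79/0.6967 = 113.4 mg/L.
Mass balance: 113.4·3.285 = 0.485·Cₑ + 2.8·11.
Cₑ = (372.5 − 30.8) / 0.485 = 704.6 mg/L.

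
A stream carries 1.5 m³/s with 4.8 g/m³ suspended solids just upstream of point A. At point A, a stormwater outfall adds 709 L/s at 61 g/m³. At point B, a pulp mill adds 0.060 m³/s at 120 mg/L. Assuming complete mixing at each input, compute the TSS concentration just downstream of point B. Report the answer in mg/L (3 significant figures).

709 L/s = 0.709 m³/s.
After input A: C = (1.5·4.8 + 0.709·61) / 2.209 = 22.84 mg/L.
After input B: C = (2.209·22.84 + 0.06·120) / 2.269 = 25.41 mg/L.

25.4 mg/L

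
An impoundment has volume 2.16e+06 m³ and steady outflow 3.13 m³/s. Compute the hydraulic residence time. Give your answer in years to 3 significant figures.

0.0219 yr

Q = 3.13 m³/s × 3.156e+07 s/yr = 9.878e+07 m³/yr.
Hydraulic residence time τ = V/Q = 2.16e+06/9.878e+07 = 0.02187 yr.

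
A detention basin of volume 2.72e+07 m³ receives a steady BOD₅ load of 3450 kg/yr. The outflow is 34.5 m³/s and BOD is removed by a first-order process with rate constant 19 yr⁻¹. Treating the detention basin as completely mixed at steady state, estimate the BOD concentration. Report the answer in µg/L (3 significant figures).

Outflow Q = 34.5 m³/s × 3.156e+07 s/yr = 1.089e+09 m³/yr.
Steady-state CSTR mass balance: W = Q·C + k·V·C, so C = W/(Q + kV).
Q + kV = 1.089e+09 + 19·2.72e+07 = 1.606e+09 m³/yr.
C = 3450/1.606e+09 = 2.149e-06 kg/m³ = 0.002149 mg/L = 2.149 µg/L.

2.15 µg/L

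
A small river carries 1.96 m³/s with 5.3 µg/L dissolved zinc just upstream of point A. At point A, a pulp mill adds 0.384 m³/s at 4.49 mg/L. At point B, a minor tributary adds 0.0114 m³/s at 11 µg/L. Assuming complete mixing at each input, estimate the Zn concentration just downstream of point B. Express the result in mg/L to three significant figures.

0.736 mg/L

5.3 µg/L = 0.0053 mg/L.
After input A: C = (1.96·0.0053 + 0.384·4.49) / 2.344 = 0.74 mg/L.
11 µg/L = 0.011 mg/L.
After input B: C = (2.344·0.74 + 0.0114·0.011) / 2.355 = 0.7365 mg/L.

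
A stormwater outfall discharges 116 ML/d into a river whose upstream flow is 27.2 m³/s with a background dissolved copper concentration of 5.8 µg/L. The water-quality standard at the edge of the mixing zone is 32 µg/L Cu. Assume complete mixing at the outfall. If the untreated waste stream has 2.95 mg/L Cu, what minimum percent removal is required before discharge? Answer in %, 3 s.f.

116 ML/d = 1.343 m³/s.
5.8 µg/L = 0.0058 mg/L.
32 µg/L = 0.032 mg/L.
Mass balance: 0.032·28.54 = 1.343·Cₑ + 27.2·0.0058.
Cₑ = (0.9134 − 0.1578) / 1.343 = 0.5628 mg/L.
Required removal = 1 − 0.5628/2.95 = 80.92 %.

80.9 %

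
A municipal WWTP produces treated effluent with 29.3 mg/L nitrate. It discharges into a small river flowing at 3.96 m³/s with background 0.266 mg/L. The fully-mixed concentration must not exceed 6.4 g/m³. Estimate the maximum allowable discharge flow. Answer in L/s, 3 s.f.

Mass balance at complete mixing: C_std·(Q_w + Q_r) = Q_w·C_e + Q_r·C_b.
Rearranging, Q_w = Q_r·(C_std − C_b)/(C_e − C_std) = 3.96·(6.4 − 0.266) / (29.3 − 6.4) = 1.061 m³/s.
= 1061 L/s.

1060 L/s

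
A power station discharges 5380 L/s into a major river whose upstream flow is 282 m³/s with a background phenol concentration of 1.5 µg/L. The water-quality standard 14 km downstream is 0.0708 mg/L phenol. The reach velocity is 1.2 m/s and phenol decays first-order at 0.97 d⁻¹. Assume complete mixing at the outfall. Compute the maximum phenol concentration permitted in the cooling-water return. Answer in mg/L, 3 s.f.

4.23 mg/L

5380 L/s = 5.38 m³/s.
1.5 µg/L = 0.0015 mg/L.
Travel time to the compliance point: t = 1.4e+04/1.2 = 1.167e+04 s = 0.135 d; decay factor exp(−0.97·0.135) = 0.8772.
So the concentration just after mixing may be at most 0.0708/0.8772 = 0.08071 mg/L.
Mass balance: 0.08071·287.4 = 5.38·Cₑ + 282·0.0015.
Cₑ = (23.19 − 0.423) / 5.38 = 4.233 mg/L.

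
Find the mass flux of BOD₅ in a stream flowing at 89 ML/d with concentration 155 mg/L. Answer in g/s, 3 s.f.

89 ML/d = 1.03 m³/s.
Mass flux = Q·C = 1.03 m³/s × 155 g/m³ = 159.7 g/s.

160 g/s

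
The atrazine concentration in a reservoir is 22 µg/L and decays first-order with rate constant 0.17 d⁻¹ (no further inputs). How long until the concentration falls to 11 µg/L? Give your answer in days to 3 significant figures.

4.08 d

t = ln(C₀/C)/k = ln(22/11)/0.17 = 0.6931/0.17 = 4.077 d.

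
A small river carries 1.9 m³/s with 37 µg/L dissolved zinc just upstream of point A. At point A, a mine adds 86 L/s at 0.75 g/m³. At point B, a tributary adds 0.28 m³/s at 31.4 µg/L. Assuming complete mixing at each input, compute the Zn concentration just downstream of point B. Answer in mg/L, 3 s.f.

0.0634 mg/L

37 µg/L = 0.037 mg/L.
86 L/s = 0.086 m³/s.
After input A: C = (1.9·0.037 + 0.086·0.75) / 1.986 = 0.06788 mg/L.
31.4 µg/L = 0.0314 mg/L.
After input B: C = (1.986·0.06788 + 0.28·0.0314) / 2.266 = 0.06337 mg/L.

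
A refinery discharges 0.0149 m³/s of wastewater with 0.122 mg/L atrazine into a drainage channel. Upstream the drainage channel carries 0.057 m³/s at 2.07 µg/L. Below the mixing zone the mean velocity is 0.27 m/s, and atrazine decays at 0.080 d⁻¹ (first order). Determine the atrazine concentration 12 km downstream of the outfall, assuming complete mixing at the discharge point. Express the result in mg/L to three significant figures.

2.07 µg/L = 0.00207 mg/L.
After complete mixing, C₀ = (0.0149·0.122 + 0.057·0.00207) / 0.0719 = 0.02692 mg/L.
Travel time t = 1.2e+04 m / 0.27 m/s = 4.444e+04 s = 0.5144 d.
C = 0.02692·exp(−0.080·0.5144) = 0.02692·0.9597 = 0.02584 mg/L.

0.0258 mg/L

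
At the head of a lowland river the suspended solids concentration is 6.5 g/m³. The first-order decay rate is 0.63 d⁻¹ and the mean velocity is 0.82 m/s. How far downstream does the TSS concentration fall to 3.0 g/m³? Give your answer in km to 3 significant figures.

From C = C₀·e^(−kt), t = ln(C₀/C)/k = ln(6.5/3.0)/0.63 = 0.7732/0.63 = 1.227 d.
Distance = v·t = 0.82 m/s × 1.06e+05 s = 8.695e+04 m = 86.95 km.

87.0 km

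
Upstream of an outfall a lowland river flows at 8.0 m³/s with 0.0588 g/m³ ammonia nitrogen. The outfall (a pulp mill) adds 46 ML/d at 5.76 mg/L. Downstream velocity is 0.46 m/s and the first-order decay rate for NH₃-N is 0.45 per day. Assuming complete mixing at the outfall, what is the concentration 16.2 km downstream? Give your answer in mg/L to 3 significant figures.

46 ML/d = 0.5324 m³/s.
After complete mixing, C₀ = (0.5324·5.76 + 8·0.0588) / 8.532 = 0.4145 mg/L.
Travel time t = 1.62e+04 m / 0.46 m/s = 3.522e+04 s = 0.4076 d.
C = 0.4145·exp(−0.45·0.4076) = 0.4145·0.8324 = 0.3451 mg/L.

0.345 mg/L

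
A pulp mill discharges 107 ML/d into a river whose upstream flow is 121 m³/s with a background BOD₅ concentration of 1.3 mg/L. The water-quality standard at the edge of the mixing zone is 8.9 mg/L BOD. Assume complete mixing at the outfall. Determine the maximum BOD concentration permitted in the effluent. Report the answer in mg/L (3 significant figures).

107 ML/d = 1.238 m³/s.
Mass balance: 8.9·122.2 = 1.238·Cₑ + 121·1.3.
Cₑ = (1088 − 157.3) / 1.238 = 751.5 mg/L.

751 mg/L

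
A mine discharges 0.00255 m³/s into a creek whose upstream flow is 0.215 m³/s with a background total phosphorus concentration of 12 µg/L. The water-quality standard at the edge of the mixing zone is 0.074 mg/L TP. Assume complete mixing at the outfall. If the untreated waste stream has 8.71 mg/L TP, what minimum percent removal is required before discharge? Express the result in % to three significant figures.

12 µg/L = 0.012 mg/L.
Mass balance: 0.074·0.2175 = 0.00255·Cₑ + 0.215·0.012.
Cₑ = (0.0161 − 0.00258) / 0.00255 = 5.301 mg/L.
Required removal = 1 − 5.301/8.71 = 39.13 %.

39.1 %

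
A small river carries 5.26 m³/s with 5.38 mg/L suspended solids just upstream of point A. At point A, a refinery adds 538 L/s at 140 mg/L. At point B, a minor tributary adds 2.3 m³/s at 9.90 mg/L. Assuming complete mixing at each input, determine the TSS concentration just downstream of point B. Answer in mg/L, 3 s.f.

15.6 mg/L

538 L/s = 0.538 m³/s.
After input A: C = (5.26·5.38 + 0.538·140) / 5.798 = 17.87 mg/L.
After input B: C = (5.798·17.87 + 2.3·9.9) / 8.098 = 15.61 mg/L.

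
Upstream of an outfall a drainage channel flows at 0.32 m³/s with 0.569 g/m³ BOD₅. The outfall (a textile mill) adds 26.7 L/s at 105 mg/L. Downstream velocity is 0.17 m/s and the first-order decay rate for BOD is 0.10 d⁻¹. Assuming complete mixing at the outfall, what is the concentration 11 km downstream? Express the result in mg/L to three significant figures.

7.99 mg/L

26.7 L/s = 0.0267 m³/s.
After complete mixing, C₀ = (0.0267·105 + 0.32·0.569) / 0.3467 = 8.611 mg/L.
Travel time t = 1.1e+04 m / 0.17 m/s = 6.471e+04 s = 0.7489 d.
C = 8.611·exp(−0.10·0.7489) = 8.611·0.9278 = 7.99 mg/L.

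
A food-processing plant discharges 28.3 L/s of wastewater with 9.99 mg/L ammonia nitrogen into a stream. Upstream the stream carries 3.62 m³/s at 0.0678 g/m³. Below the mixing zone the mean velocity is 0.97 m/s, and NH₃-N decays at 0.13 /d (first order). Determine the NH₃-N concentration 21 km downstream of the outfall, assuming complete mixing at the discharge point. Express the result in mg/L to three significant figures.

0.140 mg/L

28.3 L/s = 0.0283 m³/s.
After complete mixing, C₀ = (0.0283·9.99 + 3.62·0.0678) / 3.648 = 0.1448 mg/L.
Travel time t = 2.1e+04 m / 0.97 m/s = 2.165e+04 s = 0.2506 d.
C = 0.1448·exp(−0.13·0.2506) = 0.1448·0.968 = 0.1401 mg/L.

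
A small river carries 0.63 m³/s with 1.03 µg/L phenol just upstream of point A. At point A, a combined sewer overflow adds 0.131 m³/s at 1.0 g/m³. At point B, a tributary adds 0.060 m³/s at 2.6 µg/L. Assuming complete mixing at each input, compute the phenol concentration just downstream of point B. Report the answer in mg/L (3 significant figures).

0.161 mg/L

1.03 µg/L = 0.00103 mg/L.
After input A: C = (0.63·0.00103 + 0.131·1) / 0.761 = 0.173 mg/L.
2.6 µg/L = 0.0026 mg/L.
After input B: C = (0.761·0.173 + 0.06·0.0026) / 0.821 = 0.1605 mg/L.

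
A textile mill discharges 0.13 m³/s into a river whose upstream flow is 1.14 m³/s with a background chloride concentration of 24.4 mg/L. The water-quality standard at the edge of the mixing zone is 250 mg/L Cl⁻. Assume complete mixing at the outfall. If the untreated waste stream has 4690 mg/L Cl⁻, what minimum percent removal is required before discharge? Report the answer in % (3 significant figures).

Mass balance: 250·1.27 = 0.13·Cₑ + 1.14·24.4.
Cₑ = (317.5 − 27.82) / 0.13 = 2228 mg/L.
Required removal = 1 − 2228/4690 = 52.49 %.

52.5 %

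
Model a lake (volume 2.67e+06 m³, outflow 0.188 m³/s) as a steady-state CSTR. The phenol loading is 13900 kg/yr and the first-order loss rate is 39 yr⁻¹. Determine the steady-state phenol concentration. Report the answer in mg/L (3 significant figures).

0.126 mg/L

Outflow Q = 0.188 m³/s × 3.156e+07 s/yr = 5.933e+06 m³/yr.
Steady-state CSTR mass balance: W = Q·C + k·V·C, so C = W/(Q + kV).
Q + kV = 5.933e+06 + 39·2.67e+06 = 1.101e+08 m³/yr.
C = 13900/1.101e+08 = 0.0001263 kg/m³ = 0.1263 mg/L.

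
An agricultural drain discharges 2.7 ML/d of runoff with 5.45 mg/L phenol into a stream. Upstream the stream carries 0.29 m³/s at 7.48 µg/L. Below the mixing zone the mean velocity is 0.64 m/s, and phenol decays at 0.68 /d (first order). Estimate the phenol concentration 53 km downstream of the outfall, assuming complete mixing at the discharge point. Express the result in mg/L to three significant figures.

2.7 ML/d = 0.03125 m³/s.
7.48 µg/L = 0.00748 mg/L.
After complete mixing, C₀ = (0.03125·5.45 + 0.29·0.00748) / 0.3212 = 0.5369 mg/L.
Travel time t = 5.3e+04 m / 0.64 m/s = 8.281e+04 s = 0.9585 d.
C = 0.5369·exp(−0.68·0.9585) = 0.5369·0.5211 = 0.2798 mg/L.

0.280 mg/L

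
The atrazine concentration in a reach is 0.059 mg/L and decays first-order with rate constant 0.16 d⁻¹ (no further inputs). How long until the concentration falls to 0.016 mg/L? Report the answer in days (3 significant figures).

8.16 d

t = ln(C₀/C)/k = ln(0.059/0.016)/0.16 = 1.305/0.16 = 8.156 d.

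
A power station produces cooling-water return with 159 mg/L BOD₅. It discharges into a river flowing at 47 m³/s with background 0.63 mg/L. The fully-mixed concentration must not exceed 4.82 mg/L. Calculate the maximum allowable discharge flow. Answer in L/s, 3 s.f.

1280 L/s

Mass balance at complete mixing: C_std·(Q_w + Q_r) = Q_w·C_e + Q_r·C_b.
Rearranging, Q_w = Q_r·(C_std − C_b)/(C_e − C_std) = 47·(4.82 − 0.63) / (159 − 4.82) = 1.277 m³/s.
= 1277 L/s.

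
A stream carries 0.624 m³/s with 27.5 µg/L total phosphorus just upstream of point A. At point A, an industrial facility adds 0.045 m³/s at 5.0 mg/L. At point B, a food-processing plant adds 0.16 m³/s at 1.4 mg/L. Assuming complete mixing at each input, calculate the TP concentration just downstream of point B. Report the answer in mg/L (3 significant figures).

27.5 µg/L = 0.0275 mg/L.
After input A: C = (0.624·0.0275 + 0.045·5) / 0.669 = 0.362 mg/L.
After input B: C = (0.669·0.362 + 0.16·1.4) / 0.829 = 0.5623 mg/L.

0.562 mg/L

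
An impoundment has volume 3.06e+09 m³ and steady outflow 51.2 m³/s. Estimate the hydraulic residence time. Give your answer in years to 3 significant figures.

1.89 yr

Q = 51.2 m³/s × 3.156e+07 s/yr = 1.616e+09 m³/yr.
Hydraulic residence time τ = V/Q = 3.06e+09/1.616e+09 = 1.894 yr.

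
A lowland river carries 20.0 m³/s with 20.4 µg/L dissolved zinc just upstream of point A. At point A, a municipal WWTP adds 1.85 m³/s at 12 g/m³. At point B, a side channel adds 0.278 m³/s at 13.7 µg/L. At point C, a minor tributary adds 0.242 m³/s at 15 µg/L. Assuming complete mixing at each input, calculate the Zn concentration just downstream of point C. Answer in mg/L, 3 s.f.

1.01 mg/L

20.4 µg/L = 0.0204 mg/L.
After input A: C = (20·0.0204 + 1.85·12) / 21.85 = 1.035 mg/L.
13.7 µg/L = 0.0137 mg/L.
After input B: C = (21.85·1.035 + 0.278·0.0137) / 22.13 = 1.022 mg/L.
15 µg/L = 0.015 mg/L.
After input C: C = (22.13·1.022 + 0.242·0.015) / 22.37 = 1.011 mg/L.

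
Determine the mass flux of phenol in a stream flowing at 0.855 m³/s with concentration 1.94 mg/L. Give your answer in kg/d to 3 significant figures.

143 kg/d

Mass flux = Q·C = 0.855 m³/s × 1.94 g/m³ = 1.659 g/s.
= 1.659 g/s × 86.4 = 143.3 kg/d.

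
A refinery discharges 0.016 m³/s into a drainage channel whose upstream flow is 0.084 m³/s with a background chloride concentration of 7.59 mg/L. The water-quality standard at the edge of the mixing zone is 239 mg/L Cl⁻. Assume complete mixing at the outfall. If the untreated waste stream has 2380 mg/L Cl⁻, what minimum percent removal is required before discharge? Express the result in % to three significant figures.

38.9 %

Mass balance: 239·0.1 = 0.016·Cₑ + 0.084·7.59.
Cₑ = (23.9 − 0.6376) / 0.016 = 1454 mg/L.
Required removal = 1 − 1454/2380 = 38.91 %.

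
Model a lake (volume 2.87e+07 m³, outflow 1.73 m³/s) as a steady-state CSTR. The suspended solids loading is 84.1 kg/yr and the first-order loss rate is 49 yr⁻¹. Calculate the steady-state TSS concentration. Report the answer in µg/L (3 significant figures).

0.0576 µg/L

Outflow Q = 1.73 m³/s × 3.156e+07 s/yr = 5.459e+07 m³/yr.
Steady-state CSTR mass balance: W = Q·C + k·V·C, so C = W/(Q + kV).
Q + kV = 5.459e+07 + 49·2.87e+07 = 1.461e+09 m³/yr.
C = 84.1/1.461e+09 = 5.757e-08 kg/m³ = 5.757e-05 mg/L = 0.05757 µg/L.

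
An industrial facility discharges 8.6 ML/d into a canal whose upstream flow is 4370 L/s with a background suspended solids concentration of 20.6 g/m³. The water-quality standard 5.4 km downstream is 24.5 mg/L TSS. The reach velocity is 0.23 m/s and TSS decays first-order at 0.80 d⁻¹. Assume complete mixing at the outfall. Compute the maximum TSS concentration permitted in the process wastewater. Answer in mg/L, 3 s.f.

8.6 ML/d = 0.09954 m³/s.
4370 L/s = 4.37 m³/s.
Travel time to the compliance point: t = 5400/0.23 = 2.348e+04 s = 0.2717 d; decay factor exp(−0.80·0.2717) = 0.8046.
So the concentration just after mixing may be at most 24.5/0.8046 = 30.45 mg/L.
Mass balance: 30.45·4.47 = 0.09954·Cₑ + 4.37·20.6.
Cₑ = (136.1 − 90.02) / 0.09954 = 462.9 mg/L.

463 mg/L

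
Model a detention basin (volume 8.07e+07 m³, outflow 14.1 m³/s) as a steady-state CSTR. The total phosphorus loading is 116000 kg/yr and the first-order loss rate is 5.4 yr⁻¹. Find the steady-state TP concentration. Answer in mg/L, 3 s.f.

0.132 mg/L

Outflow Q = 14.1 m³/s × 3.156e+07 s/yr = 4.45e+08 m³/yr.
Steady-state CSTR mass balance: W = Q·C + k·V·C, so C = W/(Q + kV).
Q + kV = 4.45e+08 + 5.4·8.07e+07 = 8.807e+08 m³/yr.
C = 116000/8.807e+08 = 0.0001317 kg/m³ = 0.1317 mg/L.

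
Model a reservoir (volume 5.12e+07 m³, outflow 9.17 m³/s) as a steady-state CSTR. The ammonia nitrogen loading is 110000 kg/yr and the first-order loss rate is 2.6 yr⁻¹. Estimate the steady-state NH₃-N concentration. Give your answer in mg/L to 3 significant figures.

Outflow Q = 9.17 m³/s × 3.156e+07 s/yr = 2.894e+08 m³/yr.
Steady-state CSTR mass balance: W = Q·C + k·V·C, so C = W/(Q + kV).
Q + kV = 2.894e+08 + 2.6·5.12e+07 = 4.225e+08 m³/yr.
C = 110000/4.225e+08 = 0.0002604 kg/m³ = 0.2604 mg/L.

0.260 mg/L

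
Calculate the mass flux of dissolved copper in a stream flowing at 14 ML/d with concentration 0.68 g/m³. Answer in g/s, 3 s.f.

14 ML/d = 0.162 m³/s.
Mass flux = Q·C = 0.162 m³/s × 0.68 g/m³ = 0.1102 g/s.

0.110 g/s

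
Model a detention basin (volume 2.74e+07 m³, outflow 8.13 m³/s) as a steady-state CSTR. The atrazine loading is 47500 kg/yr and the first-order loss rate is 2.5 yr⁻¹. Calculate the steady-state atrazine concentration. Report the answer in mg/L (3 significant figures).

0.146 mg/L

Outflow Q = 8.13 m³/s × 3.156e+07 s/yr = 2.566e+08 m³/yr.
Steady-state CSTR mass balance: W = Q·C + k·V·C, so C = W/(Q + kV).
Q + kV = 2.566e+08 + 2.5·2.74e+07 = 3.251e+08 m³/yr.
C = 47500/3.251e+08 = 0.0001461 kg/m³ = 0.1461 mg/L.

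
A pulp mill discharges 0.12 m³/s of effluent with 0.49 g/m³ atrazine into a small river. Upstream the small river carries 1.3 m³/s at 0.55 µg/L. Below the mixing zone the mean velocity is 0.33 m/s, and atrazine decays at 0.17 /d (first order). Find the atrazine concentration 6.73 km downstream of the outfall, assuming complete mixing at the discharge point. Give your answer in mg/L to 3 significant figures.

0.0403 mg/L

0.55 µg/L = 0.00055 mg/L.
After complete mixing, C₀ = (0.12·0.49 + 1.3·0.00055) / 1.42 = 0.04191 mg/L.
Travel time t = 6730 m / 0.33 m/s = 2.039e+04 s = 0.236 d.
C = 0.04191·exp(−0.17·0.236) = 0.04191·0.9607 = 0.04026 mg/L.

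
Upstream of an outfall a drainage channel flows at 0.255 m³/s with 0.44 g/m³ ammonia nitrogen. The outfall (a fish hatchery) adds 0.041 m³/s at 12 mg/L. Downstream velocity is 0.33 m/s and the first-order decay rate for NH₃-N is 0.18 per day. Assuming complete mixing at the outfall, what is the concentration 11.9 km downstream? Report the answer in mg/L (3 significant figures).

After complete mixing, C₀ = (0.041·12 + 0.255·0.44) / 0.296 = 2.041 mg/L.
Travel time t = 1.19e+04 m / 0.33 m/s = 3.606e+04 s = 0.4174 d.
C = 2.041·exp(−0.18·0.4174) = 2.041·0.9276 = 1.893 mg/L.

1.89 mg/L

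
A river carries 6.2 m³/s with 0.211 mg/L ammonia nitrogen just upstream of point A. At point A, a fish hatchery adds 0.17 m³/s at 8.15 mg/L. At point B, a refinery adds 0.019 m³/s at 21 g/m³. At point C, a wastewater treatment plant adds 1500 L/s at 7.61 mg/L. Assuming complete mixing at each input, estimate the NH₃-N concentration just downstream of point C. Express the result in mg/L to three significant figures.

After input A: C = (6.2·0.211 + 0.17·8.15) / 6.37 = 0.4229 mg/L.
After input B: C = (6.37·0.4229 + 0.019·21) / 6.389 = 0.4841 mg/L.
1500 L/s = 1.5 m³/s.
After input C: C = (6.389·0.4841 + 1.5·7.61) / 7.889 = 1.839 mg/L.

1.84 mg/L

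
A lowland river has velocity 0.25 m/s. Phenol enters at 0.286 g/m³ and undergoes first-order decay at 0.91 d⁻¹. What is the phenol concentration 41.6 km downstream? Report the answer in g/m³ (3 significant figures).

0.0496 g/m³

Travel time t = 41.6 km / 0.25 m/s = 4.16e+04/0.25 = 1.664e+05 s = 1.926 d.
First-order decay: C = 0.286·exp(−0.91·1.926) = 0.286·0.1733 = 0.04957 g/m³.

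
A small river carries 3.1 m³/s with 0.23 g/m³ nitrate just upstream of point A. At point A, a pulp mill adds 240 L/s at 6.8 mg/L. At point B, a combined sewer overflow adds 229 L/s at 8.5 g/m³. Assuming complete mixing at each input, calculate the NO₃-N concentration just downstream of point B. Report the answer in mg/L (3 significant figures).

240 L/s = 0.24 m³/s.
After input A: C = (3.1·0.23 + 0.24·6.8) / 3.34 = 0.7021 mg/L.
229 L/s = 0.229 m³/s.
After input B: C = (3.34·0.7021 + 0.229·8.5) / 3.569 = 1.202 mg/L.

1.20 mg/L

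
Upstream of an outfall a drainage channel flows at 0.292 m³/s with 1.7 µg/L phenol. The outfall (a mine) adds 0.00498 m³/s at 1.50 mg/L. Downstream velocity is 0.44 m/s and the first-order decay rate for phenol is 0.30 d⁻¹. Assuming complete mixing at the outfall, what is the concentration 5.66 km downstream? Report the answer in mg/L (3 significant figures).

0.0257 mg/L

1.7 µg/L = 0.0017 mg/L.
After complete mixing, C₀ = (0.00498·1.5 + 0.292·0.0017) / 0.297 = 0.02682 mg/L.
Travel time t = 5660 m / 0.44 m/s = 1.286e+04 s = 0.1489 d.
C = 0.02682·exp(−0.30·0.1489) = 0.02682·0.9563 = 0.02565 mg/L.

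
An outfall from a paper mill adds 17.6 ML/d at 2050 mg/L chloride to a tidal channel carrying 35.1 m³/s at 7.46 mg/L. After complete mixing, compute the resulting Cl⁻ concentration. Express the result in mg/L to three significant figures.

19.2 mg/L

17.6 ML/d = 0.2037 m³/s.
By mass balance at complete mixing, C = (0.2037·2050 + 35.1·7.46) / (0.2037 + 35.1) = 679.4/35.3 = 19.25 mg/L.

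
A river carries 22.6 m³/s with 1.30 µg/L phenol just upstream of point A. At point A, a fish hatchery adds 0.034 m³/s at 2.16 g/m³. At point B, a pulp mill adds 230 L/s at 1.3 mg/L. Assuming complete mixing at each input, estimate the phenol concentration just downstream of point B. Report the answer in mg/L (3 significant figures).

0.0176 mg/L

1.30 µg/L = 0.0013 mg/L.
After input A: C = (22.6·0.0013 + 0.034·2.16) / 22.63 = 0.004543 mg/L.
230 L/s = 0.23 m³/s.
After input B: C = (22.63·0.004543 + 0.23·1.3) / 22.86 = 0.01757 mg/L.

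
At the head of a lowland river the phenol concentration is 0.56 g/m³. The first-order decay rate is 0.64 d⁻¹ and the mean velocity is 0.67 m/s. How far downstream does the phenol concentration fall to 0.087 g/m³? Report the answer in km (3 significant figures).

From C = C₀·e^(−kt), t = ln(C₀/C)/k = ln(0.56/0.087)/0.64 = 1.862/0.64 = 2.909 d.
Distance = v·t = 0.67 m/s × 2.514e+05 s = 1.684e+05 m = 168.4 km.

168 km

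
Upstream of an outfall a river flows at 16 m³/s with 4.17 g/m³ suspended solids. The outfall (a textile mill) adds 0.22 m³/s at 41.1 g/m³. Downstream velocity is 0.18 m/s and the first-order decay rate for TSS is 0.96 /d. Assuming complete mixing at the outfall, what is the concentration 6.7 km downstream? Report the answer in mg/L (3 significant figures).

3.09 mg/L

After complete mixing, C₀ = (0.22·41.1 + 16·4.17) / 16.22 = 4.671 mg/L.
Travel time t = 6700 m / 0.18 m/s = 3.722e+04 s = 0.4308 d.
C = 4.671·exp(−0.96·0.4308) = 4.671·0.6613 = 3.089 mg/L.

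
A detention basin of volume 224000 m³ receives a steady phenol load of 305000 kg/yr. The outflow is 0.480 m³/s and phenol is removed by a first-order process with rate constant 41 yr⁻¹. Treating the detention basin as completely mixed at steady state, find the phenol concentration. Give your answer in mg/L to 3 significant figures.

12.5 mg/L

Outflow Q = 0.480 m³/s × 3.156e+07 s/yr = 1.515e+07 m³/yr.
Steady-state CSTR mass balance: W = Q·C + k·V·C, so C = W/(Q + kV).
Q + kV = 1.515e+07 + 41·224000 = 2.433e+07 m³/yr.
C = 305000/2.433e+07 = 0.01254 kg/m³ = 12.54 mg/L.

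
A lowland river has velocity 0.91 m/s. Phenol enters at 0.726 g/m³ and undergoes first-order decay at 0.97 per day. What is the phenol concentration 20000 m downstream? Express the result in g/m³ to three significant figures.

0.567 g/m³

Travel time t = 20000 m / 0.91 m/s = 2e+04/0.91 = 2.198e+04 s = 0.2544 d.
First-order decay: C = 0.726·exp(−0.97·0.2544) = 0.726·0.7813 = 0.5673 g/m³.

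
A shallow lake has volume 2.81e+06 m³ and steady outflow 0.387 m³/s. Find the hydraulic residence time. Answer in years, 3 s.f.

Q = 0.387 m³/s × 3.156e+07 s/yr = 1.221e+07 m³/yr.
Hydraulic residence time τ = V/Q = 2.81e+06/1.221e+07 = 0.2301 yr.

0.230 yr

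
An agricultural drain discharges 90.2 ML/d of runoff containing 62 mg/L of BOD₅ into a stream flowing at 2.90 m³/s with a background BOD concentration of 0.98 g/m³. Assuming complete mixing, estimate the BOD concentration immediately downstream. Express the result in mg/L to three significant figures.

17.1 mg/L

90.2 ML/d = 1.044 m³/s.
By mass balance at complete mixing, C = (1.044·62 + 2.9·0.98) / (1.044 + 2.9) = 67.57/3.944 = 17.13 mg/L.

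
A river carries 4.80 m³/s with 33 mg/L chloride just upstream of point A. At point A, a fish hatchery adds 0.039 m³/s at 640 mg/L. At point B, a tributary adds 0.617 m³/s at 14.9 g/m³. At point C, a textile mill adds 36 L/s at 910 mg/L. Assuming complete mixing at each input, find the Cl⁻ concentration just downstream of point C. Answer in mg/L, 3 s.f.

41.0 mg/L

After input A: C = (4.8·33 + 0.039·640) / 4.839 = 37.89 mg/L.
After input B: C = (4.839·37.89 + 0.617·14.9) / 5.456 = 35.29 mg/L.
36 L/s = 0.036 m³/s.
After input C: C = (5.456·35.29 + 0.036·910) / 5.492 = 41.03 mg/L.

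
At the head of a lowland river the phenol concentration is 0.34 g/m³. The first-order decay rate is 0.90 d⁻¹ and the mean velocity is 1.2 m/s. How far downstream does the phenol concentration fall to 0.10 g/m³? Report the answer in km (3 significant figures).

141 km

From C = C₀·e^(−kt), t = ln(C₀/C)/k = ln(0.34/0.10)/0.90 = 1.224/0.90 = 1.36 d.
Distance = v·t = 1.2 m/s × 1.175e+05 s = 1.41e+05 m = 141 km.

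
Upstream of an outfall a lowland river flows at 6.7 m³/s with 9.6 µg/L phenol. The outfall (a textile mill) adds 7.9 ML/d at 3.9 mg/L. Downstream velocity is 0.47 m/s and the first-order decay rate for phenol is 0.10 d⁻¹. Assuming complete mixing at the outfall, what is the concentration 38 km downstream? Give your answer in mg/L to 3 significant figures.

7.9 ML/d = 0.09144 m³/s.
9.6 µg/L = 0.0096 mg/L.
After complete mixing, C₀ = (0.09144·3.9 + 6.7·0.0096) / 6.791 = 0.06198 mg/L.
Travel time t = 3.8e+04 m / 0.47 m/s = 8.085e+04 s = 0.9358 d.
C = 0.06198·exp(−0.10·0.9358) = 0.06198·0.9107 = 0.05644 mg/L.

0.0564 mg/L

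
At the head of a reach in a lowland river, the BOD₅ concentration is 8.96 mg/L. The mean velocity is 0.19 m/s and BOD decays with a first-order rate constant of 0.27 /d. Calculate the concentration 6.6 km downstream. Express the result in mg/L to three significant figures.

8.04 mg/L

Travel time t = 6.6 km / 0.19 m/s = 6600/0.19 = 3.474e+04 s = 0.402 d.
First-order decay: C = 8.96·exp(−0.27·0.402) = 8.96·0.8971 = 8.038 mg/L.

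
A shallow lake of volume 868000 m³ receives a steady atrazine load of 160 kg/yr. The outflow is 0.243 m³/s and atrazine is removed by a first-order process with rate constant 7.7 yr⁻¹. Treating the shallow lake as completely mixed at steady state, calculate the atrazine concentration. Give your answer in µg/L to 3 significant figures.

Outflow Q = 0.243 m³/s × 3.156e+07 s/yr = 7.668e+06 m³/yr.
Steady-state CSTR mass balance: W = Q·C + k·V·C, so C = W/(Q + kV).
Q + kV = 7.668e+06 + 7.7·868000 = 1.435e+07 m³/yr.
C = 160/1.435e+07 = 1.115e-05 kg/m³ = 0.01115 mg/L = 11.15 µg/L.

11.1 µg/L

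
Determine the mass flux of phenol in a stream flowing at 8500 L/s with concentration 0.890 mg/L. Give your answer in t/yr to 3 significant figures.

239 t/yr

8500 L/s = 8.5 m³/s.
Mass flux = Q·C = 8.5 m³/s × 0.89 g/m³ = 7.565 g/s.
= 7.565 g/s × 31.56 = 238.7 t/yr.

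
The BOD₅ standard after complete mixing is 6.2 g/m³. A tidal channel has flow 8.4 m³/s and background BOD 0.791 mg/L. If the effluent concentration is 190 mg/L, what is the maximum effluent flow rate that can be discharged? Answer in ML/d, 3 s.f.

21.4 ML/d

Mass balance at complete mixing: C_std·(Q_w + Q_r) = Q_w·C_e + Q_r·C_b.
Rearranging, Q_w = Q_r·(C_std − C_b)/(C_e − C_std) = 8.4·(6.2 − 0.791) / (190 − 6.2) = 0.2472 m³/s.
= 21.36 ML/d.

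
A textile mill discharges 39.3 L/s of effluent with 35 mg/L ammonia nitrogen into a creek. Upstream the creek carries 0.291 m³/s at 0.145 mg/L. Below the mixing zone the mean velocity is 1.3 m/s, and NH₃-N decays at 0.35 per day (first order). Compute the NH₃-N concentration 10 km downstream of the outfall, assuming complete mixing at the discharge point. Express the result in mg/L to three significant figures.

4.16 mg/L

39.3 L/s = 0.0393 m³/s.
After complete mixing, C₀ = (0.0393·35 + 0.291·0.145) / 0.3303 = 4.292 mg/L.
Travel time t = 1e+04 m / 1.3 m/s = 7692 s = 0.08903 d.
C = 4.292·exp(−0.35·0.08903) = 4.292·0.9693 = 4.16 mg/L.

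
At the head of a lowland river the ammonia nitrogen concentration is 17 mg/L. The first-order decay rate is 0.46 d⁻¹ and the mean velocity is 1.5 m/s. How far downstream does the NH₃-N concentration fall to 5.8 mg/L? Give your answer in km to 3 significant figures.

303 km

From C = C₀·e^(−kt), t = ln(C₀/C)/k = ln(17/5.8)/0.46 = 1.075/0.46 = 2.338 d.
Distance = v·t = 1.5 m/s × 2.02e+05 s = 3.03e+05 m = 303 km.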